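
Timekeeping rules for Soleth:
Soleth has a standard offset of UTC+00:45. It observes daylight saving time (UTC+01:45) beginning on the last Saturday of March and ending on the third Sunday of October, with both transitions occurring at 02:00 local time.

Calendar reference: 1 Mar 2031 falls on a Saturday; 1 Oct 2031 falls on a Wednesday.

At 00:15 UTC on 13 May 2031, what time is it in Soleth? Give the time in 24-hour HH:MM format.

1 March 2031 is a Saturday, so Saturdays fall on 1, 8, 15, 22, 29; the last is March 29.
1 October 2031 is a Wednesday, so the first Sunday is October 5 and the third is October 19.
At the standard offset (UTC+00:45), 00:15 UTC + 0h45m = 01:00 Soleth standard time.
Daylight saving runs 29 March – 19 October; the standard-time date in Soleth, 13 May 2031, is inside that window, so Soleth is at UTC+01:45.
00:15 UTC + 1h45m = 02:00 local.

02:00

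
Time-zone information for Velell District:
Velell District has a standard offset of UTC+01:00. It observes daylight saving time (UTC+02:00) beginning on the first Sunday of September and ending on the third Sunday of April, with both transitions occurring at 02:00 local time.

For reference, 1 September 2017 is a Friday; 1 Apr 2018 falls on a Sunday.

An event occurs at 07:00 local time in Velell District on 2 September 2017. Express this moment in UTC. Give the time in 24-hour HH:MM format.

06:00

1 September 2017 is a Friday, so the first Sunday is September 3.
1 April 2018 is a Sunday, so the first Sunday is April 1 and the third is April 15.
2 September 2017 is outside the daylight-saving period (3 September 2017 – 15 April 2018), so Velell District is on standard time, UTC+01:00.
07:00 local − 1h = 06:00 UTC.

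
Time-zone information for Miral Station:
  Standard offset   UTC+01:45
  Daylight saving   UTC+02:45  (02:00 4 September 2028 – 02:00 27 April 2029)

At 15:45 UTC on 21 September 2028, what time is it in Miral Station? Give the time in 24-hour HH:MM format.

At the standard offset (UTC+01:45), 15:45 UTC + 1h45m = 17:30 Miral Station standard time.
Daylight saving runs 4 September 2028 – 27 April 2029; the standard-time date in Miral Station, 21 September 2028, is inside that window, so Miral Station is at UTC+02:45.
15:45 UTC + 2h45m = 18:30 local.

18:30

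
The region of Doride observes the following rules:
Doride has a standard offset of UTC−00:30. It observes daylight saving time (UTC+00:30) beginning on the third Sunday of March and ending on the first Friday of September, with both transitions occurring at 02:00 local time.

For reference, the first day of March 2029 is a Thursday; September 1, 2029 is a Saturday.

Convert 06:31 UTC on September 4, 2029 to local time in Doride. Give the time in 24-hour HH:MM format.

07:01

1 March 2029 is a Thursday, so the first Sunday is March 4 and the third is March 18.
1 September 2029 is a Saturday, so the first Friday is September 7.
At the standard offset (UTC−00:30), 06:31 UTC − 0h30m = 06:01 Doride standard time.
The standard-time date in Doride, September 4, 2029, lies within the daylight-saving period (18 March – 7 September), so Doride is on daylight time, UTC+00:30.
06:31 UTC + 0h30m = 07:01 local.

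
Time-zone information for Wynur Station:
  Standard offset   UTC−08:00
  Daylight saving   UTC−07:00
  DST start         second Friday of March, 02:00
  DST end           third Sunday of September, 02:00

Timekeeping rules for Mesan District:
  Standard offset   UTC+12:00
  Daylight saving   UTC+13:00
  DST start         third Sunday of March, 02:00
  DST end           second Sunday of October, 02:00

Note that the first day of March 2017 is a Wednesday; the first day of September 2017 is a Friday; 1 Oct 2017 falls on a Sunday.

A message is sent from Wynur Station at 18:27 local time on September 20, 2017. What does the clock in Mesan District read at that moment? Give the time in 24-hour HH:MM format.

15:27

1 March 2017 is a Wednesday, so the first Friday is March 3 and the second is March 10.
1 September 2017 is a Friday, so the first Sunday is September 3 and the third is September 17.
Daylight saving runs 10 March – 17 September; September 20, 2017 is outside that window, so Wynur Station is on standard time at UTC−08:00.
18:27 Wynur Station + 8h = 02:27 UTC (rolling into the next day, 21 September 2017).
1 March 2017 is a Wednesday, so the first Sunday is March 5 and the third is March 19.
1 October 2017 is a Sunday, so the first Sunday is October 1 and the second is October 8.
At the standard offset (UTC+12:00), 02:27 UTC + 12h = 14:27 Mesan District standard time.
Daylight saving runs 19 March – 8 October; the standard-time date in Mesan District, September 21, 2017, is inside that window, so Mesan District is at UTC+13:00.
02:27 UTC + 13h = 15:27 Mesan District.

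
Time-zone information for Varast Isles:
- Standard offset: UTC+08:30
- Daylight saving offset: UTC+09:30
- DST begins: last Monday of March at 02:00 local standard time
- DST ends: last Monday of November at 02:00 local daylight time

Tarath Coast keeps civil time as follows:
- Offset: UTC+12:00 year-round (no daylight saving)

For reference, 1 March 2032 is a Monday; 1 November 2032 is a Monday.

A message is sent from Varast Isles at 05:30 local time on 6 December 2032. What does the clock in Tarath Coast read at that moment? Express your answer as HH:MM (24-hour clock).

09:00

1 March 2032 is a Monday, so Mondays fall on 1, 8, 15, 22, 29; the last is March 29.
1 November 2032 is a Monday, so Mondays fall on 1, 8, 15, 22, 29; the last is November 29.
6 December 2032 is outside the daylight-saving period (29 March – 29 November), so Varast Isles is on standard time, UTC+08:30.
05:30 Varast Isles − 8h30m = 21:00 UTC (rolling into the previous day, 5 December 2032).
Tarath Coast stays on UTC+12:00 all year.
21:00 UTC + 12h = 09:00 Tarath Coast (rolling into the next day, 6 December 2032).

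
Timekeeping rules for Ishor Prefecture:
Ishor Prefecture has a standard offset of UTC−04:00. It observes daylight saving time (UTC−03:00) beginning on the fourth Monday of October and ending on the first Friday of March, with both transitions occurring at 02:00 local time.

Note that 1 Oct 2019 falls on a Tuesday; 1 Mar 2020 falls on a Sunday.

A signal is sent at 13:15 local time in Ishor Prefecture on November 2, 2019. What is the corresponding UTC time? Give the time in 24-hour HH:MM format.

1 October 2019 is a Tuesday, so the first Monday is October 7 and the fourth is October 28.
1 March 2020 is a Sunday, so the first Friday is March 6.
November 2, 2019 falls between 28 October 2019 and 6 March 2020, so daylight saving is in effect and Ishor Prefecture is at UTC−03:00.
13:15 local + 3h = 16:15 UTC.

16:15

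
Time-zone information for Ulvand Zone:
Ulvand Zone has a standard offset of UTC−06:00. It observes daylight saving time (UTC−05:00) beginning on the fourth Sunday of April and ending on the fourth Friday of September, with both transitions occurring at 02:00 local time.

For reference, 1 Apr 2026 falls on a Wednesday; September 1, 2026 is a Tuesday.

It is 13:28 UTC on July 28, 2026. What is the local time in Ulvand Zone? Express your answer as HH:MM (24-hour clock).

1 April 2026 is a Wednesday, so the first Sunday is April 5 and the fourth is April 26.
1 September 2026 is a Tuesday, so the first Friday is September 4 and the fourth is September 25.
At the standard offset (UTC−06:00), 13:28 UTC − 6h = 07:28 Ulvand Zone standard time.
The standard-time date in Ulvand Zone, July 28, 2026, lies within the daylight-saving period (26 April – 25 September), so Ulvand Zone is on daylight time, UTC−05:00.
13:28 UTC − 5h = 08:28 local.

08:28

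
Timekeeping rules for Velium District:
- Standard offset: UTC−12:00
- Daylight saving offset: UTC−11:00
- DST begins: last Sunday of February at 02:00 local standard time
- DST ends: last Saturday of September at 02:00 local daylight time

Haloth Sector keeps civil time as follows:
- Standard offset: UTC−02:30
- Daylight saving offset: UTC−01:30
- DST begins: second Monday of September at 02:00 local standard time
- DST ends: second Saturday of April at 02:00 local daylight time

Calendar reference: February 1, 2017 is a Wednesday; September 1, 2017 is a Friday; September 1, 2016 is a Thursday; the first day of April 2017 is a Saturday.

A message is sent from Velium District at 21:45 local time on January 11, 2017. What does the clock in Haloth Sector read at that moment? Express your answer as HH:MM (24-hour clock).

1 February 2017 is a Wednesday, so Sundays fall on 5, 12, 19, 26; the last is February 26.
1 September 2017 is a Friday, so Saturdays fall on 2, 9, 16, 23, 30; the last is September 30.
January 11, 2017 is outside the daylight-saving period (26 February – 30 September), so Velium District is on standard time, UTC−12:00.
21:45 Velium District + 12h = 09:45 UTC (rolling into the next day, 12 January 2017).
1 September 2016 is a Thursday, so the first Monday is September 5 and the second is September 12.
1 April 2017 is a Saturday, so the first Saturday is April 1 and the second is April 8.
At the standard offset (UTC−02:30), 09:45 UTC − 2h30m = 07:15 Haloth Sector standard time.
The standard-time date in Haloth Sector, January 12, 2017, falls between 12 September 2016 and 8 April 2017, so daylight saving is in effect and Haloth Sector is at UTC−01:30.
09:45 UTC − 1h30m = 08:15 Haloth Sector.

08:15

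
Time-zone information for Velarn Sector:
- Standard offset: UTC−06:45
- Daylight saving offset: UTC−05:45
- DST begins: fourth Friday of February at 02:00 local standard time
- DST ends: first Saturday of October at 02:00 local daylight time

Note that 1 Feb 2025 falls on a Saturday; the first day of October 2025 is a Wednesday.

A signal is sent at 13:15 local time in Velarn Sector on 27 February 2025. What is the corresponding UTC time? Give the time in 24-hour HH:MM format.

1 February 2025 is a Saturday, so the first Friday is February 7 and the fourth is February 28.
1 October 2025 is a Wednesday, so the first Saturday is October 4.
27 February 2025 does not fall between 28 February and 4 October, so daylight saving is not in effect and Velarn Sector is at UTC−06:45.
13:15 local + 6h45m = 20:00 UTC.

20:00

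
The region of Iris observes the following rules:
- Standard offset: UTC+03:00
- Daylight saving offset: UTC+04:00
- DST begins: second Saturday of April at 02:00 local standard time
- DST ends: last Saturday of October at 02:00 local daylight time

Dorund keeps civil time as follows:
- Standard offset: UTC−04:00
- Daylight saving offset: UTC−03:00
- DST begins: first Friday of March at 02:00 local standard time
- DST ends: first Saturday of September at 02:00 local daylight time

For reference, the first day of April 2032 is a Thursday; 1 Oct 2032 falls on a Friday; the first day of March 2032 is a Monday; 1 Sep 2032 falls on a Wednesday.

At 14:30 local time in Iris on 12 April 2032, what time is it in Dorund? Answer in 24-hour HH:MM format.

1 April 2032 is a Thursday, so the first Saturday is April 3 and the second is April 10.
1 October 2032 is a Friday, so Saturdays fall on 2, 9, 16, 23, 30; the last is October 30.
12 April 2032 lies within the daylight-saving period (10 April – 30 October), so Iris is on daylight time, UTC+04:00.
14:30 Iris − 4h = 10:30 UTC.
1 March 2032 is a Monday, so the first Friday is March 5.
1 September 2032 is a Wednesday, so the first Saturday is September 4.
At the standard offset (UTC−04:00), 10:30 UTC − 4h = 06:30 Dorund standard time.
The standard-time date in Dorund, 12 April 2032, falls between 5 March and 4 September, so daylight saving is in effect and Dorund is at UTC−03:00.
10:30 UTC − 3h = 07:30 Dorund.

07:30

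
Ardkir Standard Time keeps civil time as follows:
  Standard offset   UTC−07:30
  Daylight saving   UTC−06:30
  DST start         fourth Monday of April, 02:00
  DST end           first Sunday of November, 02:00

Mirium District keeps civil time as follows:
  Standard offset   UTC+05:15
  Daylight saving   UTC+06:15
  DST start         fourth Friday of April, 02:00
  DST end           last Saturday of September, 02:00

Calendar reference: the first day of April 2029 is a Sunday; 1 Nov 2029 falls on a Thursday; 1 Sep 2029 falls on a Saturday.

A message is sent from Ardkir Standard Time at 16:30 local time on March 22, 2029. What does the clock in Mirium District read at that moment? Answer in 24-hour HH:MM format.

1 April 2029 is a Sunday, so the first Monday is April 2 and the fourth is April 23.
1 November 2029 is a Thursday, so the first Sunday is November 4.
Daylight saving runs 23 April – 4 November; March 22, 2029 is outside that window, so Ardkir Standard Time is on standard time at UTC−07:30.
16:30 Ardkir Standard Time + 7h30m = 00:00 UTC (rolling into the next day, 23 March 2029).
1 April 2029 is a Sunday, so the first Friday is April 6 and the fourth is April 27.
1 September 2029 is a Saturday, so Saturdays fall on 1, 8, 15, 22, 29; the last is September 29.
At the standard offset (UTC+05:15), 00:00 UTC + 5h15m = 05:15 Mirium District standard time.
The standard-time date in Mirium District, March 23, 2029, does not fall between 27 April and 29 September, so daylight saving is not in effect and Mirium District is at UTC+05:15.
00:00 UTC + 5h15m = 05:15 Mirium District.

05:15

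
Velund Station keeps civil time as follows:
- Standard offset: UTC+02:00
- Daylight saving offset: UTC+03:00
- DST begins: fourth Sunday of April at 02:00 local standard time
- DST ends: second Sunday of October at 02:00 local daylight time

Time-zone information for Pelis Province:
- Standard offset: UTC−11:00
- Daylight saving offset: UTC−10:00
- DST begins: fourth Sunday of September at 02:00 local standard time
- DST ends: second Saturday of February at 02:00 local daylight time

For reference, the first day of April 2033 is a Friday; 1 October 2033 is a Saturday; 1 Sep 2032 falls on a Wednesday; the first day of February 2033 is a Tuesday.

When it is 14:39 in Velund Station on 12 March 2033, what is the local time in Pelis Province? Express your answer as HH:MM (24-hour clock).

1 April 2033 is a Friday, so the first Sunday is April 3 and the fourth is April 24.
1 October 2033 is a Saturday, so the first Sunday is October 2 and the second is October 9.
12 March 2033 is outside the daylight-saving period (24 April – 9 October), so Velund Station is on standard time, UTC+02:00.
14:39 Velund Station − 2h = 12:39 UTC.
1 September 2032 is a Wednesday, so the first Sunday is September 5 and the fourth is September 26.
1 February 2033 is a Tuesday, so the first Saturday is February 5 and the second is February 12.
At the standard offset (UTC−11:00), 12:39 UTC − 11h = 01:39 Pelis Province standard time.
The standard-time date in Pelis Province, 12 March 2033, is outside the daylight-saving period (26 September 2032 – 12 February 2033), so Pelis Province is on standard time, UTC−11:00.
12:39 UTC − 11h = 01:39 Pelis Province.

01:39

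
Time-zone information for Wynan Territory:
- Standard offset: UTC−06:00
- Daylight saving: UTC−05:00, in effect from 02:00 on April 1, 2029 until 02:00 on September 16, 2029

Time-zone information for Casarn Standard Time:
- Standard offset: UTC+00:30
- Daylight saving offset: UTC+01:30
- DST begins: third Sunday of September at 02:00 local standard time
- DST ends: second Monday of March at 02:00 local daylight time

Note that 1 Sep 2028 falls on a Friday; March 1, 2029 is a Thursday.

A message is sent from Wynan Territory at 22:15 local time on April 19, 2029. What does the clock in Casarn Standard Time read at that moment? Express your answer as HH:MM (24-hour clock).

April 19, 2029 lies within the daylight-saving period (1 April – 16 September), so Wynan Territory is on daylight time, UTC−05:00.
22:15 Wynan Territory + 5h = 03:15 UTC (rolling into the next day, 20 April 2029).
1 September 2028 is a Friday, so the first Sunday is September 3 and the third is September 17.
1 March 2029 is a Thursday, so the first Monday is March 5 and the second is March 12.
At the standard offset (UTC+00:30), 03:15 UTC + 0h30m = 03:45 Casarn Standard Time standard time.
Daylight saving runs 17 September 2028 – 12 March 2029; the standard-time date in Casarn Standard Time, April 20, 2029, is outside that window, so Casarn Standard Time is on standard time at UTC+00:30.
03:15 UTC + 0h30m = 03:45 Casarn Standard Time.

03:45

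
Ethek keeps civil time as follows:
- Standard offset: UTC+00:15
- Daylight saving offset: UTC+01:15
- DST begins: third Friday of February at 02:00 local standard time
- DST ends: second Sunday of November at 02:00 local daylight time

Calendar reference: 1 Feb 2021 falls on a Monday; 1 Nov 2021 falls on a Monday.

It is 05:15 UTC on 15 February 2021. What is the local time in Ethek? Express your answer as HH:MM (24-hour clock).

05:30

1 February 2021 is a Monday, so the first Friday is February 5 and the third is February 19.
1 November 2021 is a Monday, so the first Sunday is November 7 and the second is November 14.
At the standard offset (UTC+00:15), 05:15 UTC + 0h15m = 05:30 Ethek standard time.
Daylight saving runs 19 February – 14 November; the standard-time date in Ethek, 15 February 2021, is outside that window, so Ethek is on standard time at UTC+00:15.
05:15 UTC + 0h15m = 05:30 local.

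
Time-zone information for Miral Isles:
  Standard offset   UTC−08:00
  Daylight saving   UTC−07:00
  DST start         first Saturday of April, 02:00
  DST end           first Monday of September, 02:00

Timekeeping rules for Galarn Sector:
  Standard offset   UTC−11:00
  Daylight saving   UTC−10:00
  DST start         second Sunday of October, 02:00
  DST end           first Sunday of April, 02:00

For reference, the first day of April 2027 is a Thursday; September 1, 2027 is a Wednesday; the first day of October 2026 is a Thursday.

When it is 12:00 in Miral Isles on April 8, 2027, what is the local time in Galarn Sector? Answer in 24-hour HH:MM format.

08:00

1 April 2027 is a Thursday, so the first Saturday is April 3.
1 September 2027 is a Wednesday, so the first Monday is September 6.
April 8, 2027 falls between 3 April and 6 September, so daylight saving is in effect and Miral Isles is at UTC−07:00.
12:00 Miral Isles + 7h = 19:00 UTC.
1 October 2026 is a Thursday, so the first Sunday is October 4 and the second is October 11.
1 April 2027 is a Thursday, so the first Sunday is April 4.
At the standard offset (UTC−11:00), 19:00 UTC − 11h = 08:00 Galarn Sector standard time.
The standard-time date in Galarn Sector, April 8, 2027, is outside the daylight-saving period (11 October 2026 – 4 April 2027), so Galarn Sector is on standard time, UTC−11:00.
19:00 UTC − 11h = 08:00 Galarn Sector.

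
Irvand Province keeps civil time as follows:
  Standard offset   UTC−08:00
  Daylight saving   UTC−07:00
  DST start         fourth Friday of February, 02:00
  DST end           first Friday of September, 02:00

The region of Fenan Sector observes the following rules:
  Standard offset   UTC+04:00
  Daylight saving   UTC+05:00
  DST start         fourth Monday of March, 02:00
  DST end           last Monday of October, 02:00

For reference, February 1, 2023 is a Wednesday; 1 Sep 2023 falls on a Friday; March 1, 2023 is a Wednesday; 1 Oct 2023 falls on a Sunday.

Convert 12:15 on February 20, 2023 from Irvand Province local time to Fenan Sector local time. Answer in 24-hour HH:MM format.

1 February 2023 is a Wednesday, so the first Friday is February 3 and the fourth is February 24.
1 September 2023 is a Friday, so the first Friday is September 1.
Daylight saving runs 24 February – 1 September; February 20, 2023 is outside that window, so Irvand Province is on standard time at UTC−08:00.
12:15 Irvand Province + 8h = 20:15 UTC.
1 March 2023 is a Wednesday, so the first Monday is March 6 and the fourth is March 27.
1 October 2023 is a Sunday, so Mondays fall on 2, 9, 16, 23, 30; the last is October 30.
At the standard offset (UTC+04:00), 20:15 UTC + 4h = 00:15 Fenan Sector standard time (rolling into the next day, 21 February 2023).
The standard-time date in Fenan Sector, February 21, 2023, does not fall between 27 March and 30 October, so daylight saving is not in effect and Fenan Sector is at UTC+04:00.
20:15 UTC + 4h = 00:15 Fenan Sector (rolling into the next day, 21 February 2023).

00:15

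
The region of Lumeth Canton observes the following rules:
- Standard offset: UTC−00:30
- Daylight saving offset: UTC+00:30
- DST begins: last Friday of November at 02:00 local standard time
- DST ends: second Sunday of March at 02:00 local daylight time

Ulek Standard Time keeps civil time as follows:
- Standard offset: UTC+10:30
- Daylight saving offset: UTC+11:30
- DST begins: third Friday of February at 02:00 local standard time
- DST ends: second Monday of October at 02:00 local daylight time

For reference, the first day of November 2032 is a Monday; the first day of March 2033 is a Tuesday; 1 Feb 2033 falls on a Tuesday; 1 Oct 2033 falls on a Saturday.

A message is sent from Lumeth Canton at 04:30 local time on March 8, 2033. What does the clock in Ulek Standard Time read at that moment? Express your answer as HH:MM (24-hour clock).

15:30

1 November 2032 is a Monday, so Fridays fall on 5, 12, 19, 26; the last is November 26.
1 March 2033 is a Tuesday, so the first Sunday is March 6 and the second is March 13.
Daylight saving runs 26 November 2032 – 13 March 2033; March 8, 2033 is inside that window, so Lumeth Canton is at UTC+00:30.
04:30 Lumeth Canton − 0h30m = 04:00 UTC.
1 February 2033 is a Tuesday, so the first Friday is February 4 and the third is February 18.
1 October 2033 is a Saturday, so the first Monday is October 3 and the second is October 10.
At the standard offset (UTC+10:30), 04:00 UTC + 10h30m = 14:30 Ulek Standard Time standard time.
Daylight saving runs 18 February – 10 October; the standard-time date in Ulek Standard Time, March 8, 2033, is inside that window, so Ulek Standard Time is at UTC+11:30.
04:00 UTC + 11h30m = 15:30 Ulek Standard Time.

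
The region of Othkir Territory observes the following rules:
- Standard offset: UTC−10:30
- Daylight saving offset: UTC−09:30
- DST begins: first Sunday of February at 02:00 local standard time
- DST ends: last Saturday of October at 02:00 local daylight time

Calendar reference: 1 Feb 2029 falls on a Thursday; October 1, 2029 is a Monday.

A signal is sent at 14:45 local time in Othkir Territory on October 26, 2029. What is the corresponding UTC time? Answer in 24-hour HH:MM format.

1 February 2029 is a Thursday, so the first Sunday is February 4.
1 October 2029 is a Monday, so Saturdays fall on 6, 13, 20, 27; the last is October 27.
October 26, 2029 falls between 4 February and 27 October, so daylight saving is in effect and Othkir Territory is at UTC−09:30.
14:45 local + 9h30m = 00:15 UTC (rolling into the next day, 27 October 2029).

00:15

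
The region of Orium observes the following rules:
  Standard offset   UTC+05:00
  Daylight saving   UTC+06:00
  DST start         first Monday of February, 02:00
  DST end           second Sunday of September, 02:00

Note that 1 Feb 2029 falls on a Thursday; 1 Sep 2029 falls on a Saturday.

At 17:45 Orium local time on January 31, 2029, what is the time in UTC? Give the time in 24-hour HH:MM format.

1 February 2029 is a Thursday, so the first Monday is February 5.
1 September 2029 is a Saturday, so the first Sunday is September 2 and the second is September 9.
Daylight saving runs 5 February – 9 September; January 31, 2029 is outside that window, so Orium is on standard time at UTC+05:00.
17:45 local − 5h = 12:45 UTC.

12:45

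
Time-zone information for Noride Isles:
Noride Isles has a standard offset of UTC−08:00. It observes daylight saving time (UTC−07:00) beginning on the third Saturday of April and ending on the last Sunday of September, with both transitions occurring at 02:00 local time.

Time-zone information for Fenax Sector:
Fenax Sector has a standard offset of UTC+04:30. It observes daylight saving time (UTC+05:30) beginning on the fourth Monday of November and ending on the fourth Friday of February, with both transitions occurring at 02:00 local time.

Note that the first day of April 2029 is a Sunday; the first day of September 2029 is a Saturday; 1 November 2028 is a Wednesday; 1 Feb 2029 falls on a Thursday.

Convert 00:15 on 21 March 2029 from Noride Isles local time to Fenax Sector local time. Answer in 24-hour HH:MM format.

1 April 2029 is a Sunday, so the first Saturday is April 7 and the third is April 21.
1 September 2029 is a Saturday, so Sundays fall on 2, 9, 16, 23, 30; the last is September 30.
21 March 2029 is outside the daylight-saving period (21 April – 30 September), so Noride Isles is on standard time, UTC−08:00.
00:15 Noride Isles + 8h = 08:15 UTC.
1 November 2028 is a Wednesday, so the first Monday is November 6 and the fourth is November 27.
1 February 2029 is a Thursday, so the first Friday is February 2 and the fourth is February 23.
At the standard offset (UTC+04:30), 08:15 UTC + 4h30m = 12:45 Fenax Sector standard time.
The standard-time date in Fenax Sector, 21 March 2029, is outside the daylight-saving period (27 November 2028 – 23 February 2029), so Fenax Sector is on standard time, UTC+04:30.
08:15 UTC + 4h30m = 12:45 Fenax Sector.

12:45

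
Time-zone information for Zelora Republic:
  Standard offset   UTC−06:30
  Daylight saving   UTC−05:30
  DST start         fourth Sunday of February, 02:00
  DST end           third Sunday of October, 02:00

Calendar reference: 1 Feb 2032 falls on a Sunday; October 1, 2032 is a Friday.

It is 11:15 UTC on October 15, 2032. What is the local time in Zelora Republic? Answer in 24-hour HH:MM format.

05:45

1 February 2032 is a Sunday, so the first Sunday is February 1 and the fourth is February 22.
1 October 2032 is a Friday, so the first Sunday is October 3 and the third is October 17.
At the standard offset (UTC−06:30), 11:15 UTC − 6h30m = 04:45 Zelora Republic standard time.
The standard-time date in Zelora Republic, October 15, 2032, lies within the daylight-saving period (22 February – 17 October), so Zelora Republic is on daylight time, UTC−05:30.
11:15 UTC − 5h30m = 05:45 local.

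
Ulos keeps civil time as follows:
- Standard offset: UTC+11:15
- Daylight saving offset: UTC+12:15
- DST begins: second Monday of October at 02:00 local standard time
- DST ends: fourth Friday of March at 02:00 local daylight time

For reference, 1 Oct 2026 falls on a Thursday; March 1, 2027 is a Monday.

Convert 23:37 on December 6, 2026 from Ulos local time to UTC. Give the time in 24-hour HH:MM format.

11:22

1 October 2026 is a Thursday, so the first Monday is October 5 and the second is October 12.
1 March 2027 is a Monday, so the first Friday is March 5 and the fourth is March 26.
December 6, 2026 falls between 12 October 2026 and 26 March 2027, so daylight saving is in effect and Ulos is at UTC+12:15.
23:37 local − 12h15m = 11:22 UTC.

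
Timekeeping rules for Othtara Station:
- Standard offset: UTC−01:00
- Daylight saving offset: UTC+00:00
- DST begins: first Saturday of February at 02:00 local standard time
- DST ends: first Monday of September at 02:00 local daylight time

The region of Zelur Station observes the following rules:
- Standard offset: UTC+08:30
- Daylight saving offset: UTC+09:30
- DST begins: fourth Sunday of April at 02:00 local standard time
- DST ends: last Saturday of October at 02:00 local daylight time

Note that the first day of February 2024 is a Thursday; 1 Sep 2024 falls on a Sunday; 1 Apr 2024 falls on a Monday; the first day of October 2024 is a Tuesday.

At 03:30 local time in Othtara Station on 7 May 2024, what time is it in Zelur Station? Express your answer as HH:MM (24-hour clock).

13:00

1 February 2024 is a Thursday, so the first Saturday is February 3.
1 September 2024 is a Sunday, so the first Monday is September 2.
Daylight saving runs 3 February – 2 September; 7 May 2024 is inside that window, so Othtara Station is at UTC+00:00.
03:30 Othtara Station − 0h = 03:30 UTC.
1 April 2024 is a Monday, so the first Sunday is April 7 and the fourth is April 28.
1 October 2024 is a Tuesday, so Saturdays fall on 5, 12, 19, 26; the last is October 26.
At the standard offset (UTC+08:30), 03:30 UTC + 8h30m = 12:00 Zelur Station standard time.
Daylight saving runs 28 April – 26 October; the standard-time date in Zelur Station, 7 May 2024, is inside that window, so Zelur Station is at UTC+09:30.
03:30 UTC + 9h30m = 13:00 Zelur Station.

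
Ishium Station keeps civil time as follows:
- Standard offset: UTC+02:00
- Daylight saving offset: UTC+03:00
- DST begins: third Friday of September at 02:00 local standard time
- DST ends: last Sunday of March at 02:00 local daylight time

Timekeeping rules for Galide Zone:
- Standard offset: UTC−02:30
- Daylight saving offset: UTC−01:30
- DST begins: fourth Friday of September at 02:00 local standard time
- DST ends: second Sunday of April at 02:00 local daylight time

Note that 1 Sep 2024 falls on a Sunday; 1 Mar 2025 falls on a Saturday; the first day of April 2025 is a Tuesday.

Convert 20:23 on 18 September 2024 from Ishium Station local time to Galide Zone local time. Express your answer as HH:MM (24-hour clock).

1 September 2024 is a Sunday, so the first Friday is September 6 and the third is September 20.
1 March 2025 is a Saturday, so Sundays fall on 2, 9, 16, 23, 30; the last is March 30.
18 September 2024 is outside the daylight-saving period (20 September 2024 – 30 March 2025), so Ishium Station is on standard time, UTC+02:00.
20:23 Ishium Station − 2h = 18:23 UTC.
1 September 2024 is a Sunday, so the first Friday is September 6 and the fourth is September 27.
1 April 2025 is a Tuesday, so the first Sunday is April 6 and the second is April 13.
At the standard offset (UTC−02:30), 18:23 UTC − 2h30m = 15:53 Galide Zone standard time.
The standard-time date in Galide Zone, 18 September 2024, does not fall between 27 September 2024 and 13 April 2025, so daylight saving is not in effect and Galide Zone is at UTC−02:30.
18:23 UTC − 2h30m = 15:53 Galide Zone.

15:53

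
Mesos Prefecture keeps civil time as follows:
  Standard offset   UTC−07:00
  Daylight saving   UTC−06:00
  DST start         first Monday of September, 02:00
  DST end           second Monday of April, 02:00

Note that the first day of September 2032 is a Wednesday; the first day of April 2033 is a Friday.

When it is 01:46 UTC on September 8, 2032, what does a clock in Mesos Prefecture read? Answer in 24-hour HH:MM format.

1 September 2032 is a Wednesday, so the first Monday is September 6.
1 April 2033 is a Friday, so the first Monday is April 4 and the second is April 11.
At the standard offset (UTC−07:00), 01:46 UTC − 7h = 18:46 Mesos Prefecture standard time (rolling into the previous day, 7 September 2032).
Daylight saving runs 6 September 2032 – 11 April 2033; the standard-time date in Mesos Prefecture, September 7, 2032, is inside that window, so Mesos Prefecture is at UTC−06:00.
01:46 UTC − 6h = 19:46 local (rolling into the previous day, 7 September 2032).

19:46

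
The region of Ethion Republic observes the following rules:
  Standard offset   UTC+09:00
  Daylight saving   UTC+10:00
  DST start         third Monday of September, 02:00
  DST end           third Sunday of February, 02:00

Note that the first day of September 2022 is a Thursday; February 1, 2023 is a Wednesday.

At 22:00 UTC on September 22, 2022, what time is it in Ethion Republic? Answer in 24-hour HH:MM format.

08:00

1 September 2022 is a Thursday, so the first Monday is September 5 and the third is September 19.
1 February 2023 is a Wednesday, so the first Sunday is February 5 and the third is February 19.
At the standard offset (UTC+09:00), 22:00 UTC + 9h = 07:00 Ethion Republic standard time (rolling into the next day, 23 September 2022).
The standard-time date in Ethion Republic, September 23, 2022, falls between 19 September 2022 and 19 February 2023, so daylight saving is in effect and Ethion Republic is at UTC+10:00.
22:00 UTC + 10h = 08:00 local (rolling into the next day, 23 September 2022).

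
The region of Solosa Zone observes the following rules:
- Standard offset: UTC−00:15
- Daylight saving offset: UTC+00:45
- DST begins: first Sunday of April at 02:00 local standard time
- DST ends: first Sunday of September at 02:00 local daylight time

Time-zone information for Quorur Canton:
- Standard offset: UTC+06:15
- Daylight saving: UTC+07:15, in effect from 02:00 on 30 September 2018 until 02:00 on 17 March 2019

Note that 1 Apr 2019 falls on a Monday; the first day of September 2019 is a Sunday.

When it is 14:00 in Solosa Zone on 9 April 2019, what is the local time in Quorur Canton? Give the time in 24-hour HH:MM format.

1 April 2019 is a Monday, so the first Sunday is April 7.
1 September 2019 is a Sunday, so the first Sunday is September 1.
Daylight saving runs 7 April – 1 September; 9 April 2019 is inside that window, so Solosa Zone is at UTC+00:45.
14:00 Solosa Zone − 0h45m = 13:15 UTC.
At the standard offset (UTC+06:15), 13:15 UTC + 6h15m = 19:30 Quorur Canton standard time.
Daylight saving runs 30 September 2018 – 17 March 2019; the standard-time date in Quorur Canton, 9 April 2019, is outside that window, so Quorur Canton is on standard time at UTC+06:15.
13:15 UTC + 6h15m = 19:30 Quorur Canton.

19:30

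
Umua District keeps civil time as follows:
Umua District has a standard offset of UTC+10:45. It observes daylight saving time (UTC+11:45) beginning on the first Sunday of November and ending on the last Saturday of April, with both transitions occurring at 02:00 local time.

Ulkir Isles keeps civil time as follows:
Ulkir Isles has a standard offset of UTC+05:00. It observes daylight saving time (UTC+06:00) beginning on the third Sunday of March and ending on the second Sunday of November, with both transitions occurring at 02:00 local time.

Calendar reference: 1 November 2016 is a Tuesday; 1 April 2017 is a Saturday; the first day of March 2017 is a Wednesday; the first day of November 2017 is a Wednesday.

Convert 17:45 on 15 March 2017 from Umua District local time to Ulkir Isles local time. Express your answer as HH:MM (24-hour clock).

11:00

1 November 2016 is a Tuesday, so the first Sunday is November 6.
1 April 2017 is a Saturday, so Saturdays fall on 1, 8, 15, 22, 29; the last is April 29.
Daylight saving runs 6 November 2016 – 29 April 2017; 15 March 2017 is inside that window, so Umua District is at UTC+11:45.
17:45 Umua District − 11h45m = 06:00 UTC.
1 March 2017 is a Wednesday, so the first Sunday is March 5 and the third is March 19.
1 November 2017 is a Wednesday, so the first Sunday is November 5 and the second is November 12.
At the standard offset (UTC+05:00), 06:00 UTC + 5h = 11:00 Ulkir Isles standard time.
Daylight saving runs 19 March – 12 November; the standard-time date in Ulkir Isles, 15 March 2017, is outside that window, so Ulkir Isles is on standard time at UTC+05:00.
06:00 UTC + 5h = 11:00 Ulkir Isles.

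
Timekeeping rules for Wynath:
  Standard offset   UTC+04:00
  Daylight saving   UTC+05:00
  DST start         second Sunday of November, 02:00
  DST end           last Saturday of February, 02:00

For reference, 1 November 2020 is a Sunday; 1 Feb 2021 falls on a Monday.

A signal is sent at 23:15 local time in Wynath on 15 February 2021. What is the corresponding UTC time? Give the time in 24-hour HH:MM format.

1 November 2020 is a Sunday, so the first Sunday is November 1 and the second is November 8.
1 February 2021 is a Monday, so Saturdays fall on 6, 13, 20, 27; the last is February 27.
15 February 2021 falls between 8 November 2020 and 27 February 2021, so daylight saving is in effect and Wynath is at UTC+05:00.
23:15 local − 5h = 18:15 UTC.

18:15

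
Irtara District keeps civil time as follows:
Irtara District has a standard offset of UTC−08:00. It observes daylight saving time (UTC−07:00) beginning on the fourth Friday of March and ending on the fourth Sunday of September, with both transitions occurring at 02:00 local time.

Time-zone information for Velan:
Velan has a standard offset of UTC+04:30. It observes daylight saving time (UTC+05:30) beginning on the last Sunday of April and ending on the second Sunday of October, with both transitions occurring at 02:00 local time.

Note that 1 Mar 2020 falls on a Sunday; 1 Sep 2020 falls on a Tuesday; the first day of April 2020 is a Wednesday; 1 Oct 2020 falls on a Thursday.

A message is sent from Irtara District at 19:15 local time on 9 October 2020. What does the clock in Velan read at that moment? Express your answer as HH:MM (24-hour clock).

1 March 2020 is a Sunday, so the first Friday is March 6 and the fourth is March 27.
1 September 2020 is a Tuesday, so the first Sunday is September 6 and the fourth is September 27.
Daylight saving runs 27 March – 27 September; 9 October 2020 is outside that window, so Irtara District is on standard time at UTC−08:00.
19:15 Irtara District + 8h = 03:15 UTC (rolling into the next day, 10 October 2020).
1 April 2020 is a Wednesday, so Sundays fall on 5, 12, 19, 26; the last is April 26.
1 October 2020 is a Thursday, so the first Sunday is October 4 and the second is October 11.
At the standard offset (UTC+04:30), 03:15 UTC + 4h30m = 07:45 Velan standard time.
Daylight saving runs 26 April – 11 October; the standard-time date in Velan, 10 October 2020, is inside that window, so Velan is at UTC+05:30.
03:15 UTC + 5h30m = 08:45 Velan.

08:45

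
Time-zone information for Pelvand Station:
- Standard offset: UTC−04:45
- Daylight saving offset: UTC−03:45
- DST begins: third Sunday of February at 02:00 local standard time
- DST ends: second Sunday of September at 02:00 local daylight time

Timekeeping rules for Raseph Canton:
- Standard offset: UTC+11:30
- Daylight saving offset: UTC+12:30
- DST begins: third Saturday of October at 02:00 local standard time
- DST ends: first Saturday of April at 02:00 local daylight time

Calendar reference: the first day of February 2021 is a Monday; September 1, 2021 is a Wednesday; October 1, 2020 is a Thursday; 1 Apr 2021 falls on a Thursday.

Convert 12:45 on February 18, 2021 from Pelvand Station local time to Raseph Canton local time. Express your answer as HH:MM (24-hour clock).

1 February 2021 is a Monday, so the first Sunday is February 7 and the third is February 21.
1 September 2021 is a Wednesday, so the first Sunday is September 5 and the second is September 12.
Daylight saving runs 21 February – 12 September; February 18, 2021 is outside that window, so Pelvand Station is on standard time at UTC−04:45.
12:45 Pelvand Station + 4h45m = 17:30 UTC.
1 October 2020 is a Thursday, so the first Saturday is October 3 and the third is October 17.
1 April 2021 is a Thursday, so the first Saturday is April 3.
At the standard offset (UTC+11:30), 17:30 UTC + 11h30m = 05:00 Raseph Canton standard time (rolling into the next day, 19 February 2021).
Daylight saving runs 17 October 2020 – 3 April 2021; the standard-time date in Raseph Canton, February 19, 2021, is inside that window, so Raseph Canton is at UTC+12:30.
17:30 UTC + 12h30m = 06:00 Raseph Canton (rolling into the next day, 19 February 2021).

06:00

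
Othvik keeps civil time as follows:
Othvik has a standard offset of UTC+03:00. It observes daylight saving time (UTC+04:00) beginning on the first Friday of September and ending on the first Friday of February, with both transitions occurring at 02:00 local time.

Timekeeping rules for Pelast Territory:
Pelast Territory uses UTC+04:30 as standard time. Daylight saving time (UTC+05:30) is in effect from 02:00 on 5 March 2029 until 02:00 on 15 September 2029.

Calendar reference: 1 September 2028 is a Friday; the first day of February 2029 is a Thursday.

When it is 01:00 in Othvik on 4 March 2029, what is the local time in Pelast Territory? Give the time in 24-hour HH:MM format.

02:30

1 September 2028 is a Friday, so the first Friday is September 1.
1 February 2029 is a Thursday, so the first Friday is February 2.
Daylight saving runs 1 September 2028 – 2 February 2029; 4 March 2029 is outside that window, so Othvik is on standard time at UTC+03:00.
01:00 Othvik − 3h = 22:00 UTC (rolling into the previous day, 3 March 2029).
At the standard offset (UTC+04:30), 22:00 UTC + 4h30m = 02:30 Pelast Territory standard time (rolling into the next day, 4 March 2029).
The standard-time date in Pelast Territory, 4 March 2029, does not fall between 5 March and 15 September, so daylight saving is not in effect and Pelast Territory is at UTC+04:30.
22:00 UTC + 4h30m = 02:30 Pelast Territory (rolling into the next day, 4 March 2029).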